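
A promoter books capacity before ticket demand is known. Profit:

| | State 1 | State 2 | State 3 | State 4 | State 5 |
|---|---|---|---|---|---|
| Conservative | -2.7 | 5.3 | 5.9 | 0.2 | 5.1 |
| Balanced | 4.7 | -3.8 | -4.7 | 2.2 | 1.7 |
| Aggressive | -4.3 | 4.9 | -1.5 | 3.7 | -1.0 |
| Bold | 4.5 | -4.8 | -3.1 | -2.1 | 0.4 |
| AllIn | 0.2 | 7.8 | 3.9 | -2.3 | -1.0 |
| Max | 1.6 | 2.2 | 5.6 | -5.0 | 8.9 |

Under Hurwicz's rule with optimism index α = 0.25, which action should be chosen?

AllIn

Conservative: 0.25·5.9 + 0.75·(-2.7) = -0.55
Balanced: 0.25·4.7 + 0.75·(-4.7) = -2.35
Aggressive: 0.25·4.9 + 0.75·(-4.3) = -2
Bold: 0.25·4.5 + 0.75·(-4.8) = -2.475
AllIn: 0.25·7.8 + 0.75·(-2.3) = 0.225
Max: 0.25·8.9 + 0.75·(-5.0) = -1.525
Highest Hurwicz score = 0.225 → AllIn.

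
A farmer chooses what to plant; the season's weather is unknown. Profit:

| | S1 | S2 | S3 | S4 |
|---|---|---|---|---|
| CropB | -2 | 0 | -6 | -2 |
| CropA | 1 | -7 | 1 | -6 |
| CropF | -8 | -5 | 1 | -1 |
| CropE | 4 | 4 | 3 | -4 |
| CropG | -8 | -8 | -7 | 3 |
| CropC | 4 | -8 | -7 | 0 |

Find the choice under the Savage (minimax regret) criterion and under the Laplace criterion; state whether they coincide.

Column bests: S1=4, S2=4, S3=3, S4=3.
CropB regrets: 6, 4, 9, 5 → max 9
CropA regrets: 3, 11, 2, 9 → max 11
CropF regrets: 12, 9, 2, 4 → max 12
CropE regrets: 0, 0, 0, 7 → max 7
CropG regrets: 12, 12, 10, 0 → max 12
CropC regrets: 0, 12, 10, 3 → max 12
Smallest max regret = 7 → CropE.
Row averages: CropB=-2.5, CropA=-2.75, CropF=-3.25, CropE=1.75, CropG=-5, CropC=-2.75
Highest average = 1.75 → CropE.

minimax regret → CropE; laplace → CropE (agree)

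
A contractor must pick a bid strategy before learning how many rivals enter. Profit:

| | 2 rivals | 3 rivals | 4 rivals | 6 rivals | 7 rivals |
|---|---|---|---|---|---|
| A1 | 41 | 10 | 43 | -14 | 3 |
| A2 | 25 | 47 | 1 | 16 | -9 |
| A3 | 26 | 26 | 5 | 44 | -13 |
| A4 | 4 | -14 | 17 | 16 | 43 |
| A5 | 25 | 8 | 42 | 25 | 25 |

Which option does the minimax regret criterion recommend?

Column bests: 2 rivals=41, 3 rivals=47, 4 rivals=43, 6 rivals=44, 7 rivals=43.
A1 regrets: 0, 37, 0, 58, 40 → max 58
A2 regrets: 16, 0, 42, 28, 52 → max 52
A3 regrets: 15, 21, 38, 0, 56 → max 56
A4 regrets: 37, 61, 26, 28, 0 → max 61
A5 regrets: 16, 39, 1, 19, 18 → max 39
Smallest max regret = 39 → A5.

A5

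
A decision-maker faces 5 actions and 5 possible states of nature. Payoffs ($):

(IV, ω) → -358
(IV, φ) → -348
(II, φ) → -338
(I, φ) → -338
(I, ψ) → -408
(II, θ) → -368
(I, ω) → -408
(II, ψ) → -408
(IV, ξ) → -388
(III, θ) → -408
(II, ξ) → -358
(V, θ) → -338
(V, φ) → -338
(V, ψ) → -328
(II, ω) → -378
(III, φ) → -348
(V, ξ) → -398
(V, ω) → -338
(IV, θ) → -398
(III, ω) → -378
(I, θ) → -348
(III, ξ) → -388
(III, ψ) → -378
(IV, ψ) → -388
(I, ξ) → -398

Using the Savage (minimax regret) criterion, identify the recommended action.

Column bests: θ=-338, φ=-338, ψ=-328, ω=-338, ξ=-358.
I regrets: 10, 0, 80, 70, 40 → max 80
II regrets: 30, 0, 80, 40, 0 → max 80
III regrets: 70, 10, 50, 40, 30 → max 70
IV regrets: 60, 10, 60, 20, 30 → max 60
V regrets: 0, 0, 0, 0, 40 → max 40
Smallest max regret = 40 → V.

V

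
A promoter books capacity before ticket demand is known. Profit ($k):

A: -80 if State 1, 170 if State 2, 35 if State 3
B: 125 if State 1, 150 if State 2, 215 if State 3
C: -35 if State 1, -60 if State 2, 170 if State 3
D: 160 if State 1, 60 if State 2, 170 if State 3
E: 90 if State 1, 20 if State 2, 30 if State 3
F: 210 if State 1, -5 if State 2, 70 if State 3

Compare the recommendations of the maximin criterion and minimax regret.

Row minima: A=-80, B=125, C=-60, D=60, E=20, F=-5
Best worst-case = 125 → B.
Column bests: State 1=210, State 2=170, State 3=215.
A regrets: 290, 0, 180 → max 290
B regrets: 85, 20, 0 → max 85
C regrets: 245, 230, 45 → max 245
D regrets: 50, 110, 45 → max 110
E regrets: 120, 150, 185 → max 185
F regrets: 0, 175, 145 → max 175
Smallest max regret = 85 → B.

maximin → B; minimax regret → B (agree)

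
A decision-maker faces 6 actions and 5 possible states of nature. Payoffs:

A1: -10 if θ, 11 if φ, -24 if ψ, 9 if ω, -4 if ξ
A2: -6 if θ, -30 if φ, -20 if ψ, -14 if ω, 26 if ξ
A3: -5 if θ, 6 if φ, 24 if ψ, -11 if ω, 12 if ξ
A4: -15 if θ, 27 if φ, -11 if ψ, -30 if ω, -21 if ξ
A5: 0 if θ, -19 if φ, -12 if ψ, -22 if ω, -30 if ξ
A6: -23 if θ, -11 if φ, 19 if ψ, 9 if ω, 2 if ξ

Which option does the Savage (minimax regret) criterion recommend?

Column bests: θ=0, φ=27, ψ=24, ω=9, ξ=26.
A1 regrets: 10, 16, 48, 0, 30 → max 48
A2 regrets: 6, 57, 44, 23, 0 → max 57
A3 regrets: 5, 21, 0, 20, 14 → max 21
A4 regrets: 15, 0, 35, 39, 47 → max 47
A5 regrets: 0, 46, 36, 31, 56 → max 56
A6 regrets: 23, 38, 5, 0, 24 → max 38
Smallest max regret = 21 → A3.

A3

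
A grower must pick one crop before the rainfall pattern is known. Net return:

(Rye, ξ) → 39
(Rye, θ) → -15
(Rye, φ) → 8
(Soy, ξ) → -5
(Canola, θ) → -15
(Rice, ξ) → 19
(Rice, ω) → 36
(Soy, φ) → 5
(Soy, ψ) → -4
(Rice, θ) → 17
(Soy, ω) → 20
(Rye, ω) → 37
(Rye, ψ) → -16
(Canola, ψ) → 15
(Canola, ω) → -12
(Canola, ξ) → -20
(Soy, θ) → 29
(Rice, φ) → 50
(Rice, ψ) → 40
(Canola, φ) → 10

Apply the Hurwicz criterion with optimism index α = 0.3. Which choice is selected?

Rice

Rice: 0.3·50 + 0.7·17 = 26.9
Soy: 0.3·29 + 0.7·(-5) = 5.2
Rye: 0.3·39 + 0.7·(-16) = 0.5
Canola: 0.3·15 + 0.7·(-20) = -9.5
Highest Hurwicz score = 26.9 → Rice.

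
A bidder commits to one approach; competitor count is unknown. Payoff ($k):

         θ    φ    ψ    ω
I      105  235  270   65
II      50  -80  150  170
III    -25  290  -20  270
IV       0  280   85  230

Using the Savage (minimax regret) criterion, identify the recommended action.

Column bests: θ=105, φ=290, ψ=270, ω=270.
I regrets: 0, 55, 0, 205 → max 205
II regrets: 55, 370, 120, 100 → max 370
III regrets: 130, 0, 290, 0 → max 290
IV regrets: 105, 10, 185, 40 → max 185
Smallest max regret = 185 → IV.

IV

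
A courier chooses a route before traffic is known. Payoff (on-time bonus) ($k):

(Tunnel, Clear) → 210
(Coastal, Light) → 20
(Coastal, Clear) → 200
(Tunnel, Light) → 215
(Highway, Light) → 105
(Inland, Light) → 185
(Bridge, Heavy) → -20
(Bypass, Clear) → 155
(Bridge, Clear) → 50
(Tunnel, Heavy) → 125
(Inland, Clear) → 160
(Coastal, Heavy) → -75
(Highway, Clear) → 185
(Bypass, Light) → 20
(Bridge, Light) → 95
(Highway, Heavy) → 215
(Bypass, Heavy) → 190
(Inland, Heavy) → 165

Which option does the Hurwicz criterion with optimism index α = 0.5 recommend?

Tunnel: 0.5·215 + 0.5·125 = 170
Bypass: 0.5·190 + 0.5·20 = 105
Inland: 0.5·185 + 0.5·160 = 172.5
Bridge: 0.5·95 + 0.5·(-20) = 37.5
Highway: 0.5·215 + 0.5·105 = 160
Coastal: 0.5·200 + 0.5·(-75) = 62.5
Highest Hurwicz score = 172.5 → Inland.

Inland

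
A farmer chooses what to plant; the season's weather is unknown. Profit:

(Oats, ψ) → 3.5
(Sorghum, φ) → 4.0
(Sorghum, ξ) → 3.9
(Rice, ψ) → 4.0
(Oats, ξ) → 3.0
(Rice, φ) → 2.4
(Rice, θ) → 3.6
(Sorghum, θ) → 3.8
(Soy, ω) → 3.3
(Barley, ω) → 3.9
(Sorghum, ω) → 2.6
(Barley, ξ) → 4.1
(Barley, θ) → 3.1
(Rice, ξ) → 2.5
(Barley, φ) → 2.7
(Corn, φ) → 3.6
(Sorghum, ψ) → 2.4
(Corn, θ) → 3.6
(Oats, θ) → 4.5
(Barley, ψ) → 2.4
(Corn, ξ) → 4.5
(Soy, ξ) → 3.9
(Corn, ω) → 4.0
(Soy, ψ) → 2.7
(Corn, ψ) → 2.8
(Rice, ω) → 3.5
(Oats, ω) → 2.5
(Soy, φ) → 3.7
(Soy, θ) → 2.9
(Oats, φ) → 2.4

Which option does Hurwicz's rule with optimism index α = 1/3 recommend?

Corn

Barley: 1/3·4.1 + 2/3·2.4 = 89/30
Rice: 1/3·4.0 + 2/3·2.4 = 44/15
Soy: 1/3·3.9 + 2/3·2.7 = 3.1
Sorghum: 1/3·4.0 + 2/3·2.4 = 44/15
Oats: 1/3·4.5 + 2/3·2.4 = 3.1
Corn: 1/3·4.5 + 2/3·2.8 = 101/30
Highest Hurwicz score = 101/30 → Corn.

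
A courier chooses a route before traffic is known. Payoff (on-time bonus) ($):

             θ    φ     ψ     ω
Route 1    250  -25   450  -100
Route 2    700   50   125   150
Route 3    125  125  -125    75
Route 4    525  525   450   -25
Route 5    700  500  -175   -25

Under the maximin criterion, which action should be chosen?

Route 2

Row minima: Route 1=-100, Route 2=50, Route 3=-125, Route 4=-25, Route 5=-175
Best worst-case = 50 → Route 2.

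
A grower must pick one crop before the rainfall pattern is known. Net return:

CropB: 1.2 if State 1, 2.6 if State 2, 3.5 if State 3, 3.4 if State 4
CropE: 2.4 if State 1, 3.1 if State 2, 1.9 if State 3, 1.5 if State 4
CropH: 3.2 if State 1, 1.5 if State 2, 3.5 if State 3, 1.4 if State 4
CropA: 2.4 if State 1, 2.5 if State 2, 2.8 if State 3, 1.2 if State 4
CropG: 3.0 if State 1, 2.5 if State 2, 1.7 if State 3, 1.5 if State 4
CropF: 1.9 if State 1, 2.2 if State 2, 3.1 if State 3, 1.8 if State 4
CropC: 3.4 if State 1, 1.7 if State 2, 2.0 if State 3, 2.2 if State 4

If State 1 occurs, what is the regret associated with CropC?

0.0

Best payoff under State 1 is 3.4.
Regret = 3.4 − 3.4 = 0.0.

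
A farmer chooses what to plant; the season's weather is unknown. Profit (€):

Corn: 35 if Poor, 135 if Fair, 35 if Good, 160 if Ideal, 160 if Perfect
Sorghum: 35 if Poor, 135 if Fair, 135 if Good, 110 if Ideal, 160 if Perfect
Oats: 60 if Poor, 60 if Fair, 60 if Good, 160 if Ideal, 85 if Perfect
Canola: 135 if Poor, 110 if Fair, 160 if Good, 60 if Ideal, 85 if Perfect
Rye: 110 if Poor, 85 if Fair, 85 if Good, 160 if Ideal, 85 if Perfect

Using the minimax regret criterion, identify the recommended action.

Rye

Column bests: Poor=135, Fair=135, Good=160, Ideal=160, Perfect=160.
Corn regrets: 100, 0, 125, 0, 0 → max 125
Sorghum regrets: 100, 0, 25, 50, 0 → max 100
Oats regrets: 75, 75, 100, 0, 75 → max 100
Canola regrets: 0, 25, 0, 100, 75 → max 100
Rye regrets: 25, 50, 75, 0, 75 → max 75
Smallest max regret = 75 → Rye.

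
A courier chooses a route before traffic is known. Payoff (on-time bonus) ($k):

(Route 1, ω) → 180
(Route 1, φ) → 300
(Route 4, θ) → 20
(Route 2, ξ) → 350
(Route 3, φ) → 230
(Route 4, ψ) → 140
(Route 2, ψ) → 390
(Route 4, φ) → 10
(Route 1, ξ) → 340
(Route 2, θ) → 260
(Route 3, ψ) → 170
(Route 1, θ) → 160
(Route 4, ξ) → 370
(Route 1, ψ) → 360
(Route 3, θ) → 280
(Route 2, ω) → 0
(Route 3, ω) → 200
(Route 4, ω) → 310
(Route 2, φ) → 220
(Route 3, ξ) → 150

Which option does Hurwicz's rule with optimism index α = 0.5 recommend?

Route 1: 0.5·360 + 0.5·160 = 260
Route 2: 0.5·390 + 0.5·0 = 195
Route 3: 0.5·280 + 0.5·150 = 215
Route 4: 0.5·370 + 0.5·10 = 190
Highest Hurwicz score = 260 → Route 1.

Route 1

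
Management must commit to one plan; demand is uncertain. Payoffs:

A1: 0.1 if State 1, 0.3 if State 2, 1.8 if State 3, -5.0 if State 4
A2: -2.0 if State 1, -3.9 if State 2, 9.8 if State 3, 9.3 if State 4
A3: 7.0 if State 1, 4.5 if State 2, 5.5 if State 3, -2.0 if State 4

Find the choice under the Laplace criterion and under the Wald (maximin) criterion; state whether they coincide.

laplace → A3; maximin → A3 (agree)

Row averages: A1=-0.7, A2=3.3, A3=3.75
Highest average = 3.75 → A3.
Row minima: A1=-5.0, A2=-3.9, A3=-2.0
Best worst-case = -2.0 → A3.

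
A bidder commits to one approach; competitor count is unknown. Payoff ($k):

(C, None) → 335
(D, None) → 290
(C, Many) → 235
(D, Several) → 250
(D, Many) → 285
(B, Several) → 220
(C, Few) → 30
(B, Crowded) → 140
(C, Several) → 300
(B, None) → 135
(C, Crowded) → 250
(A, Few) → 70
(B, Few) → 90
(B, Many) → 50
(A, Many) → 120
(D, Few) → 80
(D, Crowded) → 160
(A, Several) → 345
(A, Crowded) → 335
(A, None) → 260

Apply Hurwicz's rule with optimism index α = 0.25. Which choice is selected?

A

A: 0.25·345 + 0.75·70 = 138.75
B: 0.25·220 + 0.75·50 = 92.5
C: 0.25·335 + 0.75·30 = 106.25
D: 0.25·290 + 0.75·80 = 132.5
Highest Hurwicz score = 138.75 → A.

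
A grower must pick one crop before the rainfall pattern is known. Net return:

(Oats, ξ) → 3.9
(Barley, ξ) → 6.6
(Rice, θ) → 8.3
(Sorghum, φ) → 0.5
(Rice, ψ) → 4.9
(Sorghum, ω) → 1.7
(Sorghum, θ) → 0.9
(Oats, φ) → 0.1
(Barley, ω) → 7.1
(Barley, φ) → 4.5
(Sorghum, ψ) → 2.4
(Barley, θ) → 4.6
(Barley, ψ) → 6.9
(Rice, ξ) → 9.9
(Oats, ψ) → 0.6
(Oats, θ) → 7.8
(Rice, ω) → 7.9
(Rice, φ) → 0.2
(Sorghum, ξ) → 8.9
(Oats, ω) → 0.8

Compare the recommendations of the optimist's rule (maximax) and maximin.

maximax → Rice; maximin → Barley (disagree)

Row maxima: Rice=9.9, Oats=7.8, Sorghum=8.9, Barley=7.1
Best best-case = 9.9 → Rice.
Row minima: Rice=0.2, Oats=0.1, Sorghum=0.5, Barley=4.5
Best worst-case = 4.5 → Barley.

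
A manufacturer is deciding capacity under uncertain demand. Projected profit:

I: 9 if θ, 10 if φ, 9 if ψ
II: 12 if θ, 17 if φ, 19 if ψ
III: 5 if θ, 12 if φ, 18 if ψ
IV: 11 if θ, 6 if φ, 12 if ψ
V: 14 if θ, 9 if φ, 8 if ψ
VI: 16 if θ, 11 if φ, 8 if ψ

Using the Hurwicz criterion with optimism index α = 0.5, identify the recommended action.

I: 0.5·10 + 0.5·9 = 9.5
II: 0.5·19 + 0.5·12 = 15.5
III: 0.5·18 + 0.5·5 = 11.5
IV: 0.5·12 + 0.5·6 = 9
V: 0.5·14 + 0.5·8 = 11
VI: 0.5·16 + 0.5·8 = 12
Highest Hurwicz score = 15.5 → II.

II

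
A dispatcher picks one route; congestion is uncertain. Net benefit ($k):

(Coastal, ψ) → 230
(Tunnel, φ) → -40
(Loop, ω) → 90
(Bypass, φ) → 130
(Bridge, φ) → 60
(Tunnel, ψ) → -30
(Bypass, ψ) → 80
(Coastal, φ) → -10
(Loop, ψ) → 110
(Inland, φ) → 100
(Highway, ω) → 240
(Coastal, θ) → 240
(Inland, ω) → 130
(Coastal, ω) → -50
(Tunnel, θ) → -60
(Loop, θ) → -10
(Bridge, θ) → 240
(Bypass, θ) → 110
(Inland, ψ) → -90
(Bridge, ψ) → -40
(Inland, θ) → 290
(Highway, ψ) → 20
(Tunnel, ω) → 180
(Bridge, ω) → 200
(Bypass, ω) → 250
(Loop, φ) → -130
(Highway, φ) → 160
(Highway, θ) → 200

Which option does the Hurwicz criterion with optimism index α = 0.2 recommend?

Bypass

Coastal: 0.2·240 + 0.8·(-50) = 8
Bridge: 0.2·240 + 0.8·(-40) = 16
Loop: 0.2·110 + 0.8·(-130) = -82
Inland: 0.2·290 + 0.8·(-90) = -14
Bypass: 0.2·250 + 0.8·80 = 114
Tunnel: 0.2·180 + 0.8·(-60) = -12
Highway: 0.2·240 + 0.8·20 = 64
Highest Hurwicz score = 114 → Bypass.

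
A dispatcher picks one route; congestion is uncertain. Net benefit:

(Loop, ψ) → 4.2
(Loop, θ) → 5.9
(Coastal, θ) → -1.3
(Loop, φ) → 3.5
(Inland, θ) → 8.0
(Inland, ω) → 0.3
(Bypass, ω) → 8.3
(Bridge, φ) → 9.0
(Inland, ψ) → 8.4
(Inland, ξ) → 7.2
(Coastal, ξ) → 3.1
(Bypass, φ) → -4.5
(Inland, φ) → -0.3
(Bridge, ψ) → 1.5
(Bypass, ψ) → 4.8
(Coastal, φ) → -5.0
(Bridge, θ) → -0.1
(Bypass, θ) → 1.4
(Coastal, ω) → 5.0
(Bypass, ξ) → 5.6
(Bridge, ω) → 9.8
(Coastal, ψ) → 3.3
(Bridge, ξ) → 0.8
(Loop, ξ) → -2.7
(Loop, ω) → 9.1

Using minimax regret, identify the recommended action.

Column bests: θ=8.0, φ=9.0, ψ=8.4, ω=9.8, ξ=7.2.
Inland regrets: 0.0, 9.3, 0.0, 9.5, 0.0 → max 9.5
Coastal regrets: 9.3, 14.0, 5.1, 4.8, 4.1 → max 14.0
Loop regrets: 2.1, 5.5, 4.2, 0.7, 9.9 → max 9.9
Bypass regrets: 6.6, 13.5, 3.6, 1.5, 1.6 → max 13.5
Bridge regrets: 8.1, 0.0, 6.9, 0.0, 6.4 → max 8.1
Smallest max regret = 8.1 → Bridge.

Bridge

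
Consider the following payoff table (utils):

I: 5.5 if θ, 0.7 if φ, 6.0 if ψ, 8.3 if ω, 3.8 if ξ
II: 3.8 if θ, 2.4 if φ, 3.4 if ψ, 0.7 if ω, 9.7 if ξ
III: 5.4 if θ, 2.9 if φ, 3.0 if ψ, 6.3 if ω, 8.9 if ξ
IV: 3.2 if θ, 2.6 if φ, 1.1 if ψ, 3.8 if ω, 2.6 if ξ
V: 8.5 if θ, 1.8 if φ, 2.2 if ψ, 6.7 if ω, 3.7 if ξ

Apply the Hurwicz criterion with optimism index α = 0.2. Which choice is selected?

I: 0.2·8.3 + 0.8·0.7 = 2.22
II: 0.2·9.7 + 0.8·0.7 = 2.5
III: 0.2·8.9 + 0.8·2.9 = 4.1
IV: 0.2·3.8 + 0.8·1.1 = 1.64
V: 0.2·8.5 + 0.8·1.8 = 3.14
Highest Hurwicz score = 4.1 → III.

III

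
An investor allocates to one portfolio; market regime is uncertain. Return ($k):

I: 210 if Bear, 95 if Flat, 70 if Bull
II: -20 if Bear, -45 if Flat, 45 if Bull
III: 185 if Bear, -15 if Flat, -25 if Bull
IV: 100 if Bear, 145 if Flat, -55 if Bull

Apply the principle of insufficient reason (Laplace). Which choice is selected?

I

Row averages: I=125, II=-20/3, III=145/3, IV=190/3
Highest average = 125 → I.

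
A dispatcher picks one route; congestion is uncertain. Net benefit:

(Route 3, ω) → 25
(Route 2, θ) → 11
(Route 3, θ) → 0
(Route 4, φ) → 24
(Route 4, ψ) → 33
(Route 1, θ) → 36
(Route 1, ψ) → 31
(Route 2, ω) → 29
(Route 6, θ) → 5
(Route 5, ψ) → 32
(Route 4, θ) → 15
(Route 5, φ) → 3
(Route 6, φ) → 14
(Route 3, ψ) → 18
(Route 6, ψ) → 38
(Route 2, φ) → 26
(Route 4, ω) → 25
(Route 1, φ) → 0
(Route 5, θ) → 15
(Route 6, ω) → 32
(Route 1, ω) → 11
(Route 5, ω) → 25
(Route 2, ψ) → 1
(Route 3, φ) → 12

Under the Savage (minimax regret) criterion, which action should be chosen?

Column bests: θ=36, φ=26, ψ=38, ω=32.
Route 1 regrets: 0, 26, 7, 21 → max 26
Route 2 regrets: 25, 0, 37, 3 → max 37
Route 3 regrets: 36, 14, 20, 7 → max 36
Route 4 regrets: 21, 2, 5, 7 → max 21
Route 5 regrets: 21, 23, 6, 7 → max 23
Route 6 regrets: 31, 12, 0, 0 → max 31
Smallest max regret = 21 → Route 4.

Route 4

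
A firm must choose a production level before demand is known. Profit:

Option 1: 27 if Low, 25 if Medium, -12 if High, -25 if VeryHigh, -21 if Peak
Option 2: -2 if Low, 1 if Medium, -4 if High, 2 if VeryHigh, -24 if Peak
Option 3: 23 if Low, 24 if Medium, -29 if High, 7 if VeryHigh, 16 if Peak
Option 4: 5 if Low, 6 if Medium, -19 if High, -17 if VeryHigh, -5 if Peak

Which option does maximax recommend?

Row maxima: Option 1=27, Option 2=2, Option 3=24, Option 4=6
Best best-case = 27 → Option 1.

Option 1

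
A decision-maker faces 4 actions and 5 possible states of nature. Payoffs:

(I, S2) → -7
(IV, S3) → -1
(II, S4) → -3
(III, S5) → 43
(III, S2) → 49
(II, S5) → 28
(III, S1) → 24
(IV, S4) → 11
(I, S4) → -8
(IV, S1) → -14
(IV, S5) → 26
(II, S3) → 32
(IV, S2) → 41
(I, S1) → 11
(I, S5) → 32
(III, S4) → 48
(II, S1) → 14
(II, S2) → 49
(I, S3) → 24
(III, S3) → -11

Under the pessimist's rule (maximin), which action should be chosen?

Row minima: I=-8, II=-3, III=-11, IV=-14
Best worst-case = -3 → II.

II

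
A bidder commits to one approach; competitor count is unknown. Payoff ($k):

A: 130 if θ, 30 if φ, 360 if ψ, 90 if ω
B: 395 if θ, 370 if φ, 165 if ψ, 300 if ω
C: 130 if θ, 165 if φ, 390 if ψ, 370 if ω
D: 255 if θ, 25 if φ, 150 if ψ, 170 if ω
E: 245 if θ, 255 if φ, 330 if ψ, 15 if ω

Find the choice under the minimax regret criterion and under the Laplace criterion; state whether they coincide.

Column bests: θ=395, φ=370, ψ=390, ω=370.
A regrets: 265, 340, 30, 280 → max 340
B regrets: 0, 0, 225, 70 → max 225
C regrets: 265, 205, 0, 0 → max 265
D regrets: 140, 345, 240, 200 → max 345
E regrets: 150, 115, 60, 355 → max 355
Smallest max regret = 225 → B.
Row averages: A=152.5, B=307.5, C=263.75, D=150, E=211.25
Highest average = 307.5 → B.

minimax regret → B; laplace → B (agree)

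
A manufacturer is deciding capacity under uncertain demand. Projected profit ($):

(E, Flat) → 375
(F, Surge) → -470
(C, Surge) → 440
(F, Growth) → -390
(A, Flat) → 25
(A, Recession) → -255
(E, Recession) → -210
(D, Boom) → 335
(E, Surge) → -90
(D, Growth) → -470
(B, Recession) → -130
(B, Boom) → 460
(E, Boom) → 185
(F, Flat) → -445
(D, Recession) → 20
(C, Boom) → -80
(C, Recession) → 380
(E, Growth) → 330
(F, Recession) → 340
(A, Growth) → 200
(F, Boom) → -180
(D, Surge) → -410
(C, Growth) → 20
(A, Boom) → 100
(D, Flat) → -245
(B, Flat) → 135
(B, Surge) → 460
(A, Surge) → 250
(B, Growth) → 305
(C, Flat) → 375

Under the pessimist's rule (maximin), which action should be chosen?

Row minima: A=-255, B=-130, C=-80, D=-470, E=-210, F=-470
Best worst-case = -80 → C.

C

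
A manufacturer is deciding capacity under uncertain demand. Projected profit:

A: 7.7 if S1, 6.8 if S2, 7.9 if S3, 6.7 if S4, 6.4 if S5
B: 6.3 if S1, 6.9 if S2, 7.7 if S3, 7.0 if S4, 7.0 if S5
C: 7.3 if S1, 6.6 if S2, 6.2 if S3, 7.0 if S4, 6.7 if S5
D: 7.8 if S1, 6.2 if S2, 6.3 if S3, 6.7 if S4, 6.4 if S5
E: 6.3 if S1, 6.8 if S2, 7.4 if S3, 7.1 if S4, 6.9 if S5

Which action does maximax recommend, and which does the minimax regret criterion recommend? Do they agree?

Row maxima: A=7.9, B=7.7, C=7.3, D=7.8, E=7.4
Best best-case = 7.9 → A.
Column bests: S1=7.8, S2=6.9, S3=7.9, S4=7.1, S5=7.0.
A regrets: 0.1, 0.1, 0.0, 0.4, 0.6 → max 0.6
B regrets: 1.5, 0.0, 0.2, 0.1, 0.0 → max 1.5
C regrets: 0.5, 0.3, 1.7, 0.1, 0.3 → max 1.7
D regrets: 0.0, 0.7, 1.6, 0.4, 0.6 → max 1.6
E regrets: 1.5, 0.1, 0.5, 0.0, 0.1 → max 1.5
Smallest max regret = 0.6 → A.

maximax → A; minimax regret → A (agree)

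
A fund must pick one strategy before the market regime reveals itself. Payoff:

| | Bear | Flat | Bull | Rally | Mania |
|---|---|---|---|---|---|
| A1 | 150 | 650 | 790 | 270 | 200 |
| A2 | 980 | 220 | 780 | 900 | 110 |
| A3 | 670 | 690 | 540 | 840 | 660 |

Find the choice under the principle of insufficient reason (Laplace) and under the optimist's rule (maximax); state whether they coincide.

laplace → A3; maximax → A2 (disagree)

Row averages: A1=412, A2=598, A3=680
Highest average = 680 → A3.
Row maxima: A1=790, A2=980, A3=840
Best best-case = 980 → A2.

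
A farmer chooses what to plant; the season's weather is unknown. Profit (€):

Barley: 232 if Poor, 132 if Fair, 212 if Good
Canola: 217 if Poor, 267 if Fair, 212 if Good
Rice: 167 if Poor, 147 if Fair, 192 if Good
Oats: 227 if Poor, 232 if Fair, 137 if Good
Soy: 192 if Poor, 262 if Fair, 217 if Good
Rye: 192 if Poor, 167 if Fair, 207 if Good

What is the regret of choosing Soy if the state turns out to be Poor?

40

Best payoff under Poor is 232.
Regret = 232 − 192 = 40.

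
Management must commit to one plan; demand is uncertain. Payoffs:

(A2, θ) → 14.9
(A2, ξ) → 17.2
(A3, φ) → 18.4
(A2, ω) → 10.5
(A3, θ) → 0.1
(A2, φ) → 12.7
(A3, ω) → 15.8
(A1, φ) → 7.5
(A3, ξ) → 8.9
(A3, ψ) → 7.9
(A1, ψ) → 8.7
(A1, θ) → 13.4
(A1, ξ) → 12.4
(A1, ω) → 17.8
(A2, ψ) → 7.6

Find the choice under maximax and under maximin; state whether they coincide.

Row maxima: A1=17.8, A2=17.2, A3=18.4
Best best-case = 18.4 → A3.
Row minima: A1=7.5, A2=7.6, A3=0.1
Best worst-case = 7.6 → A2.

maximax → A3; maximin → A2 (disagree)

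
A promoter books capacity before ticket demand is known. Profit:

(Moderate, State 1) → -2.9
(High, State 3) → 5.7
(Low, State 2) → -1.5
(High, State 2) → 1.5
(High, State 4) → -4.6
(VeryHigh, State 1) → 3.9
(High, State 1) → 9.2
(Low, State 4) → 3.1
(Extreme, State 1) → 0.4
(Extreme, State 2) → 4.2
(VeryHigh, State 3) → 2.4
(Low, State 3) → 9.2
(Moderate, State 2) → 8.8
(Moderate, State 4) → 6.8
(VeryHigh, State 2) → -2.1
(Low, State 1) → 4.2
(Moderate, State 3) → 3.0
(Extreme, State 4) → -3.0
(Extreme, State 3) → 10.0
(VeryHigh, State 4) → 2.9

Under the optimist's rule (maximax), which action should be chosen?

Extreme

Row maxima: Low=9.2, Moderate=8.8, High=9.2, VeryHigh=3.9, Extreme=10.0
Best best-case = 10.0 → Extreme.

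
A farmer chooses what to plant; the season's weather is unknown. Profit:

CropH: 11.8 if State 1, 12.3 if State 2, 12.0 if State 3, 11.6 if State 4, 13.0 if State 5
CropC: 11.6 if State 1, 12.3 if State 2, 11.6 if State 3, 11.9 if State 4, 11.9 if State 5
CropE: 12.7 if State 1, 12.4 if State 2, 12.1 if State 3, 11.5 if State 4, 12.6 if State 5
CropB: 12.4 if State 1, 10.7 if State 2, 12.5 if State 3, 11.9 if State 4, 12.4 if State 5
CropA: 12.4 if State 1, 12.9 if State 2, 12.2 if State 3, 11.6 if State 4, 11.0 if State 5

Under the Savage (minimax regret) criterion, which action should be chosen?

CropE

Column bests: State 1=12.7, State 2=12.9, State 3=12.5, State 4=11.9, State 5=13.0.
CropH regrets: 0.9, 0.6, 0.5, 0.3, 0.0 → max 0.9
CropC regrets: 1.1, 0.6, 0.9, 0.0, 1.1 → max 1.1
CropE regrets: 0.0, 0.5, 0.4, 0.4, 0.4 → max 0.5
CropB regrets: 0.3, 2.2, 0.0, 0.0, 0.6 → max 2.2
CropA regrets: 0.3, 0.0, 0.3, 0.3, 2.0 → max 2.0
Smallest max regret = 0.5 → CropE.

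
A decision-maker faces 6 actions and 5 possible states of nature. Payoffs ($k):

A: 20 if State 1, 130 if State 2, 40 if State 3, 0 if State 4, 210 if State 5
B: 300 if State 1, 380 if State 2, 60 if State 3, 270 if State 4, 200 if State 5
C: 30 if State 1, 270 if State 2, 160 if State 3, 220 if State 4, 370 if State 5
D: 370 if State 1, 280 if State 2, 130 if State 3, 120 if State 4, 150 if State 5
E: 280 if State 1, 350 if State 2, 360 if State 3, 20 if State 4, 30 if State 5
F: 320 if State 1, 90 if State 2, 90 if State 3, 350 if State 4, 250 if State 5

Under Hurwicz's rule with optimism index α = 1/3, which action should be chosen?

A: 1/3·210 + 2/3·0 = 70
B: 1/3·380 + 2/3·60 = 500/3
C: 1/3·370 + 2/3·30 = 430/3
D: 1/3·370 + 2/3·120 = 610/3
E: 1/3·360 + 2/3·20 = 400/3
F: 1/3·350 + 2/3·90 = 530/3
Highest Hurwicz score = 610/3 → D.

D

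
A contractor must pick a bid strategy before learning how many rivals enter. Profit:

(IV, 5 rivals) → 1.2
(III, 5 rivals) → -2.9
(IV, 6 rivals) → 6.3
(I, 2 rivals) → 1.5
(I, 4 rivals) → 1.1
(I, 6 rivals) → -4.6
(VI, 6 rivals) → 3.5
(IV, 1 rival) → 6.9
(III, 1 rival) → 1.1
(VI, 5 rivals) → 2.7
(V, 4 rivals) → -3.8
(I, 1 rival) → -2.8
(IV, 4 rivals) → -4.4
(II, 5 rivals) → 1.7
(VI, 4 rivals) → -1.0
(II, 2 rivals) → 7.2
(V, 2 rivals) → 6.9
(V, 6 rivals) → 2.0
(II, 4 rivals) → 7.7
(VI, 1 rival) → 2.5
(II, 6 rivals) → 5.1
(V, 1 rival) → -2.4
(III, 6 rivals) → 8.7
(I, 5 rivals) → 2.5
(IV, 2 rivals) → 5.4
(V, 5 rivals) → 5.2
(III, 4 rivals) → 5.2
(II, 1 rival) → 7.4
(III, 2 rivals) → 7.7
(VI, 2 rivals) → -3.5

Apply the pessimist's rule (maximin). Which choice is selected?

Row minima: I=-4.6, II=1.7, III=-2.9, IV=-4.4, V=-3.8, VI=-3.5
Best worst-case = 1.7 → II.

II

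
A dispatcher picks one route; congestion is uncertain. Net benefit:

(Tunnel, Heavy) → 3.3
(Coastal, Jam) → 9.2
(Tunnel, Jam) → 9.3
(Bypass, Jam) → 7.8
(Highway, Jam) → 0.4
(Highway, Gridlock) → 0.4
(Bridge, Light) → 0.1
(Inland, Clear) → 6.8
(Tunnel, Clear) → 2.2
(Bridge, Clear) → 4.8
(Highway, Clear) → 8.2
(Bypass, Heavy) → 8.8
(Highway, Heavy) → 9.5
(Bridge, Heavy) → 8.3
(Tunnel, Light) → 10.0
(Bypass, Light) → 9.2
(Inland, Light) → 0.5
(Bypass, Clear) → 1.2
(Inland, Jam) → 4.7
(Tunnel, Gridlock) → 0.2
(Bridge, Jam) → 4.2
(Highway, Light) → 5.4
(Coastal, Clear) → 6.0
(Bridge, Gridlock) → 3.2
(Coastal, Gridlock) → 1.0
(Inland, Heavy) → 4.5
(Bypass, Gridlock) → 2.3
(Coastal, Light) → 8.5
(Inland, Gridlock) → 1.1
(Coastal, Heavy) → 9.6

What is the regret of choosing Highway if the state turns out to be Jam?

8.9

Best payoff under Jam is 9.3.
Regret = 9.3 − 0.4 = 8.9.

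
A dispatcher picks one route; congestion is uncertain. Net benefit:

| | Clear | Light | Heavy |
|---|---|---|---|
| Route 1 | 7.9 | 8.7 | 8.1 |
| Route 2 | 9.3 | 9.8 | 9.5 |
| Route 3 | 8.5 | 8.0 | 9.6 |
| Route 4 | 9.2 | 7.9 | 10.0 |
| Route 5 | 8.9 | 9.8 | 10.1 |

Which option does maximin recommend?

Route 2

Row minima: Route 1=7.9, Route 2=9.3, Route 3=8.0, Route 4=7.9, Route 5=8.9
Best worst-case = 9.3 → Route 2.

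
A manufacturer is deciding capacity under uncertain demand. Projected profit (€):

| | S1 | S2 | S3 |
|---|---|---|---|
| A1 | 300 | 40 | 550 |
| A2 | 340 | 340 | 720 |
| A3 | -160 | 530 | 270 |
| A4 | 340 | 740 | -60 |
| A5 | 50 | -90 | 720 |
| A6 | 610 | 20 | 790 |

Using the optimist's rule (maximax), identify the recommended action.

Row maxima: A1=550, A2=720, A3=530, A4=740, A5=720, A6=790
Best best-case = 790 → A6.

A6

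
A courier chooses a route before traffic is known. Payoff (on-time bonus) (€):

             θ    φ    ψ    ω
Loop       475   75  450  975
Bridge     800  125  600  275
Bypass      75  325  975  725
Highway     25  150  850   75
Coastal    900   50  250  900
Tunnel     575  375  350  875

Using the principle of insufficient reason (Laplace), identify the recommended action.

Row averages: Loop=493.75, Bridge=450, Bypass=525, Highway=275, Coastal=525, Tunnel=543.75
Highest average = 543.75 → Tunnel.

Tunnel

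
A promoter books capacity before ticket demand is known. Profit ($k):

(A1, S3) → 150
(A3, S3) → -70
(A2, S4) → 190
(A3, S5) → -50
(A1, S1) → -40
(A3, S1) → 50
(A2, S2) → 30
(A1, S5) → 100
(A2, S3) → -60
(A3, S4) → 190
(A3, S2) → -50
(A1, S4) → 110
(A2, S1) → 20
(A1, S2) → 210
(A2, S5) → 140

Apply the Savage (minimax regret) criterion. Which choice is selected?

A1

Column bests: S1=50, S2=210, S3=150, S4=190, S5=140.
A1 regrets: 90, 0, 0, 80, 40 → max 90
A2 regrets: 30, 180, 210, 0, 0 → max 210
A3 regrets: 0, 260, 220, 0, 190 → max 260
Smallest max regret = 90 → A1.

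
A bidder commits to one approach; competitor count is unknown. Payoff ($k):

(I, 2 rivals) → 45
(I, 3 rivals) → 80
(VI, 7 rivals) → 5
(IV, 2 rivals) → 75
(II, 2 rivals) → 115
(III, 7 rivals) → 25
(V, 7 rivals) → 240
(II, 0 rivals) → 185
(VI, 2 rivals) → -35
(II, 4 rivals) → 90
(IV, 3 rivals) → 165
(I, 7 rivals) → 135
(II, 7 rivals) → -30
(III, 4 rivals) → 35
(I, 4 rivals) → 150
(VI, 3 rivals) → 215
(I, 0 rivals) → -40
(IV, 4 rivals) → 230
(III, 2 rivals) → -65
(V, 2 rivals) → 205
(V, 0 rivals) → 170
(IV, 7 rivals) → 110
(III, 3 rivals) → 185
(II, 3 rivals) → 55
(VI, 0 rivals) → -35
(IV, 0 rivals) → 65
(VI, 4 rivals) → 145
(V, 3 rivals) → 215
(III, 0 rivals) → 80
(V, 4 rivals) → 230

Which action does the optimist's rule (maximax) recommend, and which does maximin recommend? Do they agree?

Row maxima: I=150, II=185, III=185, IV=230, V=240, VI=215
Best best-case = 240 → V.
Row minima: I=-40, II=-30, III=-65, IV=65, V=170, VI=-35
Best worst-case = 170 → V.

maximax → V; maximin → V (agree)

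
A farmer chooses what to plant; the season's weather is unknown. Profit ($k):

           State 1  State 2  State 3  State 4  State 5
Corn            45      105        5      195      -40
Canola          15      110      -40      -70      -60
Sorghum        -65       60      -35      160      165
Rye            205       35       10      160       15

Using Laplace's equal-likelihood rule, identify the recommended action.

Rye

Row averages: Corn=62, Canola=-9, Sorghum=57, Rye=85
Highest average = 85 → Rye.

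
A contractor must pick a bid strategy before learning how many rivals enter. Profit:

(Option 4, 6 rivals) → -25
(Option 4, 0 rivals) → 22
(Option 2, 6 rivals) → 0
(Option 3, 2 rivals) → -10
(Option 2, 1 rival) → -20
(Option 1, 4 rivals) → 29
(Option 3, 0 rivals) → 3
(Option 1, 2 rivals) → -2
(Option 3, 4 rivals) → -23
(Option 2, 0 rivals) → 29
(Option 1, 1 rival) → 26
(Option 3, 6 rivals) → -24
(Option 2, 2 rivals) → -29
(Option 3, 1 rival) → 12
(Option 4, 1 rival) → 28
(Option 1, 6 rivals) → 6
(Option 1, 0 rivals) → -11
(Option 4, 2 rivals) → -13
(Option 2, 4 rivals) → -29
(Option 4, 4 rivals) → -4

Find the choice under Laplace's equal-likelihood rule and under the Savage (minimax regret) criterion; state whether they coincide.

laplace → Option 1; minimax regret → Option 4 (disagree)

Row averages: Option 1=9.6, Option 2=-9.8, Option 3=-8.4, Option 4=1.6
Highest average = 9.6 → Option 1.
Column bests: 0 rivals=29, 1 rival=28, 2 rivals=-2, 4 rivals=29, 6 rivals=6.
Option 1 regrets: 40, 2, 0, 0, 0 → max 40
Option 2 regrets: 0, 48, 27, 58, 6 → max 58
Option 3 regrets: 26, 16, 8, 52, 30 → max 52
Option 4 regrets: 7, 0, 11, 33, 31 → max 33
Smallest max regret = 33 → Option 4.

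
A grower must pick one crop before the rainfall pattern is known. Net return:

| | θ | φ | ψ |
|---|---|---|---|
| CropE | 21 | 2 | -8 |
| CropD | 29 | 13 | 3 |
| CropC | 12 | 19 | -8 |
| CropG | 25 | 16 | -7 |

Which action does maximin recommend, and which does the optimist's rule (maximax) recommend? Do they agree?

maximin → CropD; maximax → CropD (agree)

Row minima: CropE=-8, CropD=3, CropC=-8, CropG=-7
Best worst-case = 3 → CropD.
Row maxima: CropE=21, CropD=29, CropC=19, CropG=25
Best best-case = 29 → CropD.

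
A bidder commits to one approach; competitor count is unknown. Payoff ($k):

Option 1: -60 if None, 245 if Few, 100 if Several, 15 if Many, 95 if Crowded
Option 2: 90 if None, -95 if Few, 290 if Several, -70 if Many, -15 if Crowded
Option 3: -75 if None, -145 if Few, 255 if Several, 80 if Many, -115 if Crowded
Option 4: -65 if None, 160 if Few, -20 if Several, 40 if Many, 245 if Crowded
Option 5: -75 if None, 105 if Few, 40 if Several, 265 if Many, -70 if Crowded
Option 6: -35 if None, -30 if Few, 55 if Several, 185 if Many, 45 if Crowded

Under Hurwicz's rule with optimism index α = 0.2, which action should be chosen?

Option 1: 0.2·245 + 0.8·(-60) = 1
Option 2: 0.2·290 + 0.8·(-95) = -18
Option 3: 0.2·255 + 0.8·(-145) = -65
Option 4: 0.2·245 + 0.8·(-65) = -3
Option 5: 0.2·265 + 0.8·(-75) = -7
Option 6: 0.2·185 + 0.8·(-35) = 9
Highest Hurwicz score = 9 → Option 6.

Option 6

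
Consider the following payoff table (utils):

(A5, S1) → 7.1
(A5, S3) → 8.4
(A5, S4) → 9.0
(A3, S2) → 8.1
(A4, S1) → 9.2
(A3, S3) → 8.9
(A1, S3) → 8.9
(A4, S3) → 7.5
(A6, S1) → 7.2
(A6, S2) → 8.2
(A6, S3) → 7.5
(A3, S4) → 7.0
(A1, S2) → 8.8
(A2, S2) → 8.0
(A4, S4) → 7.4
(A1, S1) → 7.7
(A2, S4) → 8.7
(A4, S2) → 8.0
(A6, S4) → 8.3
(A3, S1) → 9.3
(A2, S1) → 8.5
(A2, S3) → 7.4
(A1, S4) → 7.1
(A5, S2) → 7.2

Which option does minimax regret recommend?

A2

Column bests: S1=9.3, S2=8.8, S3=8.9, S4=9.0.
A1 regrets: 1.6, 0.0, 0.0, 1.9 → max 1.9
A2 regrets: 0.8, 0.8, 1.5, 0.3 → max 1.5
A3 regrets: 0.0, 0.7, 0.0, 2.0 → max 2.0
A4 regrets: 0.1, 0.8, 1.4, 1.6 → max 1.6
A5 regrets: 2.2, 1.6, 0.5, 0.0 → max 2.2
A6 regrets: 2.1, 0.6, 1.4, 0.7 → max 2.1
Smallest max regret = 1.5 → A2.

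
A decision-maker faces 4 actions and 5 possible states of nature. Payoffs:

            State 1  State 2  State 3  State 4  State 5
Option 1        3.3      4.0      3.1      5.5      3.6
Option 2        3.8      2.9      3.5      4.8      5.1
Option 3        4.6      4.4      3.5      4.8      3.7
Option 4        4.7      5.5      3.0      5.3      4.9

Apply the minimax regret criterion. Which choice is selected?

Column bests: State 1=4.7, State 2=5.5, State 3=3.5, State 4=5.5, State 5=5.1.
Option 1 regrets: 1.4, 1.5, 0.4, 0.0, 1.5 → max 1.5
Option 2 regrets: 0.9, 2.6, 0.0, 0.7, 0.0 → max 2.6
Option 3 regrets: 0.1, 1.1, 0.0, 0.7, 1.4 → max 1.4
Option 4 regrets: 0.0, 0.0, 0.5, 0.2, 0.2 → max 0.5
Smallest max regret = 0.5 → Option 4.

Option 4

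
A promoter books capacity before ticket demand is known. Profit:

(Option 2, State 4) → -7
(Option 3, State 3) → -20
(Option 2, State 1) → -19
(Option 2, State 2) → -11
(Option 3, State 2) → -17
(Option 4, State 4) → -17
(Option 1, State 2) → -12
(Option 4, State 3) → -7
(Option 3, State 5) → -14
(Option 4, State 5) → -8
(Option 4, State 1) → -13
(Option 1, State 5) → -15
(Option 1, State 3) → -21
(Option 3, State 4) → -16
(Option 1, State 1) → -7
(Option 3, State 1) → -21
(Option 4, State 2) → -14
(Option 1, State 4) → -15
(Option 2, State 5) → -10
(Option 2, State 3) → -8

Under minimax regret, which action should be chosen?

Option 4

Column bests: State 1=-7, State 2=-11, State 3=-7, State 4=-7, State 5=-8.
Option 1 regrets: 0, 1, 14, 8, 7 → max 14
Option 2 regrets: 12, 0, 1, 0, 2 → max 12
Option 3 regrets: 14, 6, 13, 9, 6 → max 14
Option 4 regrets: 6, 3, 0, 10, 0 → max 10
Smallest max regret = 10 → Option 4.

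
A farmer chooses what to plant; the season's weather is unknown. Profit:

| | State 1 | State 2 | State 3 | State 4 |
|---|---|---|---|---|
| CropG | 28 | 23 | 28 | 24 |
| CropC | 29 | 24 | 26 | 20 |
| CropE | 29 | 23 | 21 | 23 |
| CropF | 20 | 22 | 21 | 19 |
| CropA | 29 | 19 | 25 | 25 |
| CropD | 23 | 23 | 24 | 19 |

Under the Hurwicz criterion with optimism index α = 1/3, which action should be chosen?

CropG: 1/3·28 + 2/3·23 = 74/3
CropC: 1/3·29 + 2/3·20 = 23
CropE: 1/3·29 + 2/3·21 = 71/3
CropF: 1/3·22 + 2/3·19 = 20
CropA: 1/3·29 + 2/3·19 = 67/3
CropD: 1/3·24 + 2/3·19 = 62/3
Highest Hurwicz score = 74/3 → CropG.

CropG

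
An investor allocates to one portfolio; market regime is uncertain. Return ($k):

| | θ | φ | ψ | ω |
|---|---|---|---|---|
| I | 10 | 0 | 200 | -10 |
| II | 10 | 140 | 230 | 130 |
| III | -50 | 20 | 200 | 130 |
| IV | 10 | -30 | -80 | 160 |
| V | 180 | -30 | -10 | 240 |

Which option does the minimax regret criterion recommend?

II

Column bests: θ=180, φ=140, ψ=230, ω=240.
I regrets: 170, 140, 30, 250 → max 250
II regrets: 170, 0, 0, 110 → max 170
III regrets: 230, 120, 30, 110 → max 230
IV regrets: 170, 170, 310, 80 → max 310
V regrets: 0, 170, 240, 0 → max 240
Smallest max regret = 170 → II.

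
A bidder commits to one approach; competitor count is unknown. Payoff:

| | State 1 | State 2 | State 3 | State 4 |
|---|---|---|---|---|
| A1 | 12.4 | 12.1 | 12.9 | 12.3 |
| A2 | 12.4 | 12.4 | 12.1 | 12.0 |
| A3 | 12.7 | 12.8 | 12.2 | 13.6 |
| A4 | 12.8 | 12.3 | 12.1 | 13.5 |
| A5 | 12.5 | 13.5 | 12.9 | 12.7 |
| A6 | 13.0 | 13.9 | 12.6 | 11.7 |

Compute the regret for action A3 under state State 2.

1.1

Best payoff under State 2 is 13.9.
Regret = 13.9 − 12.8 = 1.1.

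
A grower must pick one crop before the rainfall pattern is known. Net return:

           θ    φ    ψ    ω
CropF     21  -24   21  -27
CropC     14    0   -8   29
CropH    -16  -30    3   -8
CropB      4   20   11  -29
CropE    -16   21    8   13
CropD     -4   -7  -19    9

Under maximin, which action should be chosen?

CropC

Row minima: CropF=-27, CropC=-8, CropH=-30, CropB=-29, CropE=-16, CropD=-19
Best worst-case = -8 → CropC.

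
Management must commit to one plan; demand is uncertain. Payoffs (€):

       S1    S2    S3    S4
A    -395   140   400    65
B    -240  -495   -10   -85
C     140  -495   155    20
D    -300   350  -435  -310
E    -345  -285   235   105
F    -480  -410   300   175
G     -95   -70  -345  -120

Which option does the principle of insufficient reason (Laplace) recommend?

Row averages: A=52.5, B=-207.5, C=-45, D=-173.75, E=-72.5, F=-103.75, G=-157.5
Highest average = 52.5 → A.

A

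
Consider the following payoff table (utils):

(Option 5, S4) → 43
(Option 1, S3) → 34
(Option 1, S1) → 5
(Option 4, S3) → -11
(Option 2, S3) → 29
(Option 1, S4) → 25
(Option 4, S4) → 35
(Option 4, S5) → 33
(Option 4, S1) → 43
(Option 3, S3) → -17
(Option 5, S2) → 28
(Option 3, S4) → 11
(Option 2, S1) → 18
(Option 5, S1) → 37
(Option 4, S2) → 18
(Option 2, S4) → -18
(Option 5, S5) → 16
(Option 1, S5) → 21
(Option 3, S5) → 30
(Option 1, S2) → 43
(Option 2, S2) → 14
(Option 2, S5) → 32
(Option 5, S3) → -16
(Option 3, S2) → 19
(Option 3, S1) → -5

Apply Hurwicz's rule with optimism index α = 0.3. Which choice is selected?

Option 1: 0.3·43 + 0.7·5 = 16.4
Option 2: 0.3·32 + 0.7·(-18) = -3
Option 3: 0.3·30 + 0.7·(-17) = -2.9
Option 4: 0.3·43 + 0.7·(-11) = 5.2
Option 5: 0.3·43 + 0.7·(-16) = 1.7
Highest Hurwicz score = 16.4 → Option 1.

Option 1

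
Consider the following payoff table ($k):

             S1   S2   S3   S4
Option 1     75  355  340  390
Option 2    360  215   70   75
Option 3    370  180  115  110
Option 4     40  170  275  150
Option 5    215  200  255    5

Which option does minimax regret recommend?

Option 3

Column bests: S1=370, S2=355, S3=340, S4=390.
Option 1 regrets: 295, 0, 0, 0 → max 295
Option 2 regrets: 10, 140, 270, 315 → max 315
Option 3 regrets: 0, 175, 225, 280 → max 280
Option 4 regrets: 330, 185, 65, 240 → max 330
Option 5 regrets: 155, 155, 85, 385 → max 385
Smallest max regret = 280 → Option 3.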